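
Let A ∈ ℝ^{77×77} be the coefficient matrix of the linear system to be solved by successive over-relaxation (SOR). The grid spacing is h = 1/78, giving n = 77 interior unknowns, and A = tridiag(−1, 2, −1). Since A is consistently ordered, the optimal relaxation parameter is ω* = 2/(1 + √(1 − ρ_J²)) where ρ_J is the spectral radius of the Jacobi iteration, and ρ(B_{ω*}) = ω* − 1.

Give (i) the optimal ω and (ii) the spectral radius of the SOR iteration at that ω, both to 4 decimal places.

ω* = 1.9226, ρ_SOR = 0.9226

spectrum of D⁻¹(L+U) = {cos(kπ/78) : 1≤k≤77}; ρ_J = cos(π/78) = 0.9992.
√(1−ρ_J²) simplifies to sin(π/78) = 0.04027.
Then 2/(1+√(1−ρ_J²)) = 2/(1+0.04027); ω* = 2/1.04027 = 1.9226.
[ρ_SOR] ω* − 1 = 0.9226.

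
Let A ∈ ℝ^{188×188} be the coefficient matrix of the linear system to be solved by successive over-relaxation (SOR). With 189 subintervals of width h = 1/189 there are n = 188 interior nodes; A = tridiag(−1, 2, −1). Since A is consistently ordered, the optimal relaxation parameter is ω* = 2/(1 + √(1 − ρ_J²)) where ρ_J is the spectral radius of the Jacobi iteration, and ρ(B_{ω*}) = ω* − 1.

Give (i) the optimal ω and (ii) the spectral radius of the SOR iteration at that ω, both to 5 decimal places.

B_J for the 188×188 system has eigenvalues cos(kπ/189); ρ_J = cos(π/189) = 0.99986.
√(1−ρ_J²) simplifies to sin(π/189) = 0.016621.
Then 2/(1+√(1−ρ_J²)) = 2/(1+0.016621); ω* = 2/1.016621 = 1.96730.
ρ_SOR = ω* − 1 ≈ 0.96730.

ω* = 1.96730, ρ_SOR = 0.96730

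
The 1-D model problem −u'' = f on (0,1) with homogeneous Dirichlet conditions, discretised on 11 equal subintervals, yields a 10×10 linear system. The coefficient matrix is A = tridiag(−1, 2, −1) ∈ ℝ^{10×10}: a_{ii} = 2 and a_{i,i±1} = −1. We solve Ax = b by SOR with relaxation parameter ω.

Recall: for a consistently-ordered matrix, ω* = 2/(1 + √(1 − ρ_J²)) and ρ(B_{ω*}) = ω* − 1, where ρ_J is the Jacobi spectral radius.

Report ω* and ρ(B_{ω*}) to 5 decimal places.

ω* = 1.56039, ρ_SOR = 0.56039

[ρ_J] n=10: ρ(B_J) = cos(π/(n+1)) = cos(π/11) = 0.95949.
√(1−ρ_J²) = |sin(π/11)| = 0.281733
ω* = 2/(1 + 0.281733) = 2/1.281733 = 1.56039.
ρ_SOR = ω* − 1 = 1.56039 − 1 = 0.56039.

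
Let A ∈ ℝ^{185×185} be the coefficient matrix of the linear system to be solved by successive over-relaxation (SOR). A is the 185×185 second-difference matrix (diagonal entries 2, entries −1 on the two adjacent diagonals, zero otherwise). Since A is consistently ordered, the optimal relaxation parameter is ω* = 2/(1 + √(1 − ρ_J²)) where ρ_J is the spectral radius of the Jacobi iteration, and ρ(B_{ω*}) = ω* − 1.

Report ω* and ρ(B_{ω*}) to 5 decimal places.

With n=185, ρ(Jacobi) = cos(π/186) = 0.99986.
root = sin(π/186) = 0.016889  (since 1−cos² = sin²).
ω* = 2/(1 + 0.016889) = 2/1.016889 = 1.96678.
ρ_SOR = ω* − 1 ≈ 0.96678.

ω* = 1.96678, ρ_SOR = 0.96678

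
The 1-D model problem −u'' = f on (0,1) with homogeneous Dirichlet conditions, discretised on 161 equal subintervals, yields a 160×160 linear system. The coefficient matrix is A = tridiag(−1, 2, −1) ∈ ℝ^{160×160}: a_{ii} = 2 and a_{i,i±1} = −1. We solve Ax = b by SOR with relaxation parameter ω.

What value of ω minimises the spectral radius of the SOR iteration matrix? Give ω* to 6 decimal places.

ω* = 1.961723

ρ_J = max_k |cos(kπ/161)| = cos(π/161) = 0.999810
root = sin(π/161) = 0.0195118  (since 1−cos² = sin²).
Young: ω* = 2/(1+√(1−ρ_J²)) = 2/(1+0.0195118) = 2/1.0195118 = 1.961723.
ρ(B_{ω*}) = ω*−1 = 0.961723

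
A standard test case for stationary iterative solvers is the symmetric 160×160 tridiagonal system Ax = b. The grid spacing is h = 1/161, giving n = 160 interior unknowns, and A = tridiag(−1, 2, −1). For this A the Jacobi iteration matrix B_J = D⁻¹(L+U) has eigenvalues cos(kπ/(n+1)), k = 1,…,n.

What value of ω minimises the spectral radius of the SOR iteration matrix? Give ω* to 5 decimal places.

B_J for the 160×160 system has eigenvalues cos(kπ/161); ρ_J = cos(π/161) = 0.99981.
√(1 − cos²(π/161)) = sin(π/161) ≈ 0.019512.
ω* = 2/(1+0.019512) = 1.96172
[ρ_SOR] ω* − 1 = 0.96172.

ω* = 1.96172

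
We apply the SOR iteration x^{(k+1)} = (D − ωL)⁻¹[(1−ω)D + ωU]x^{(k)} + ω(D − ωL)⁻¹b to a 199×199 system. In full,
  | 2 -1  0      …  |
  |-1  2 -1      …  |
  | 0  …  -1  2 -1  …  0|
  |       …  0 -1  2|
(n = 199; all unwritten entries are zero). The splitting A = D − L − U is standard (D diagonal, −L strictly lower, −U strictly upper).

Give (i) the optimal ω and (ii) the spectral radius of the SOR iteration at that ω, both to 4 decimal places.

spectrum of D⁻¹(L+U) = {cos(kπ/200) : 1≤k≤199}; ρ_J = cos(π/200) = 0.9999.
1 − cos²(π/200) = sin²(π/200) ⇒ √(1−ρ_J²) = sin(π/200) = 0.01571.
So ω* = 2/1.01571 = 1.9691 (Young).
ρ_SOR = ω* − 1 = 1.9691 − 1 = 0.9691.

ω* = 1.9691, ρ_SOR = 0.9691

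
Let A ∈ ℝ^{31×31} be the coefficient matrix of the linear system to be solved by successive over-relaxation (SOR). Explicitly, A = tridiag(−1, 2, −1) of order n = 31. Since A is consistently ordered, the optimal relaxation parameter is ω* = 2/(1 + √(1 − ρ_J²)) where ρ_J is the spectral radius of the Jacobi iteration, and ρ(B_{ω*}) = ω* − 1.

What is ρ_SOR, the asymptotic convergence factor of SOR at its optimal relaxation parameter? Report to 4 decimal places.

ρ_SOR = 0.8215

spectrum of D⁻¹(L+U) = {cos(kπ/32) : 1≤k≤31}; ρ_J = cos(π/32) = 0.9952.
√(1−ρ_J²) = |sin(π/32)| = 0.09802
[ω*] 2 ÷ (1 + 0.09802) = 2 ÷ 1.09802 = 1.8215.
ρ(B_{ω*}) = ω*−1 = 0.8215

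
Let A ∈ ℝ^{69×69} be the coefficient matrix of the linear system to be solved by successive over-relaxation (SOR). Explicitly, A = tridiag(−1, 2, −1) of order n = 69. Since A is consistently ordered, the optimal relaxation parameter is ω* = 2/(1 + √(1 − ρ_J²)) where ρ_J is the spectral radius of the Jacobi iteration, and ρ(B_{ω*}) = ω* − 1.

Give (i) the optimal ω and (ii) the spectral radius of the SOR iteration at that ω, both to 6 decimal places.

½·tridiag(1,0,1) at n=69: λ_k = cos(kπ/70); max |λ| at k=1 ⇒ ρ_J = cos(π/70) ≈ 0.998993.
√(1 − cos²(π/70)) = sin(π/70) ≈ 0.0448648.
[ω*] 2 ÷ (1 + 0.0448648) = 2 ÷ 1.0448648 = 1.914123.
ρ_SOR = ω* − 1 = 1.914123 − 1 = 0.914123.

ω* = 1.914123, ρ_SOR = 0.914123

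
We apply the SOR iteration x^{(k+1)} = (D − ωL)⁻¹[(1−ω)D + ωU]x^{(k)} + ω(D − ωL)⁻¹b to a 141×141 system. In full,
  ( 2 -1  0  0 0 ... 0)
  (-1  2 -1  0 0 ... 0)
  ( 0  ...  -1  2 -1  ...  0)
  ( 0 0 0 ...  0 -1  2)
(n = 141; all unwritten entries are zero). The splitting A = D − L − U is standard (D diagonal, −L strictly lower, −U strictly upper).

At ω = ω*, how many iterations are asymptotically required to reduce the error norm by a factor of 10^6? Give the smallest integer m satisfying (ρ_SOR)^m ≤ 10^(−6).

B_J for the 141×141 system has eigenvalues cos(kπ/142); ρ_J = cos(π/142) = 0.9997553.
1 − cos²(π/142) = sin²(π/142) ⇒ √(1−ρ_J²) = sin(π/142) = 0.0221221.
So ω* = 2/1.0221221 = 1.9567134 (Young).
and ρ(B_{ω*}) = 1.9567134 − 1 = 0.9567134.
Need (0.9567134)^m ≤ 10^(−6): m ≥ 6·ln10/|ln 0.9567134| = 13.8155/0.0442514 = 312.205 ⇒ m = 313.

m = 313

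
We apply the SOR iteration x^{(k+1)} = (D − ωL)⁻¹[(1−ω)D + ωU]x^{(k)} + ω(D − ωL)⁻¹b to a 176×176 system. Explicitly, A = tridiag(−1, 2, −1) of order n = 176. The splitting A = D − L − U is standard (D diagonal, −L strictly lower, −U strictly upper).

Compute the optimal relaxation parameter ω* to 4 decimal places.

With n=176, ρ(Jacobi) = cos(π/177) = 0.9998.
√(1 − cos²(π/177)) = sin(π/177) ≈ 0.01775.
ω* = 2/(1 + 0.01775) = 2/1.01775 = 1.9651.
ρ(B_{ω*}) = ω*−1 = 0.9651

ω* = 1.9651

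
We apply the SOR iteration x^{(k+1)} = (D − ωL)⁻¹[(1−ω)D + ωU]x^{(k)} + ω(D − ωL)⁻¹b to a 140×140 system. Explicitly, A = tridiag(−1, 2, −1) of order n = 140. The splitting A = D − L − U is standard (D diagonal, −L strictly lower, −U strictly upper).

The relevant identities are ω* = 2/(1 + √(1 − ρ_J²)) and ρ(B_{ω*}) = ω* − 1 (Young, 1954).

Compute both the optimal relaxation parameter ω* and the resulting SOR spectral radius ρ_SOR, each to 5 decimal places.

n=140: λ(B_J) = 1 − λ(A)/2 = cos(kπ/141); k=1 gives ρ_J = 0.99975.
root = sin(π/141) = 0.022279  (since 1−cos² = sin²).
ω* = 2 / (1 + 0.022279) = 2 / 1.022279 ≈ 1.95641.
[ρ_SOR] ω* − 1 = 0.95641.

ω* = 1.95641, ρ_SOR = 0.95641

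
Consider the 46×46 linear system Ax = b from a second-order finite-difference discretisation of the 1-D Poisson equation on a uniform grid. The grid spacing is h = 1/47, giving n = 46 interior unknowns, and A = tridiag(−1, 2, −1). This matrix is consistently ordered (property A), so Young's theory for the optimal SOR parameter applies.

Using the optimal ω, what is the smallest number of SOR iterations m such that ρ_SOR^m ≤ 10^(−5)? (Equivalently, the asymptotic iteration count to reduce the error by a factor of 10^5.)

[ρ_J] n=46: ρ(B_J) = cos(π/(n+1)) = cos(π/47) = 0.9977669.
√(1−ρ_J²) simplifies to sin(π/47) = 0.0667926.
[ω*] 2 ÷ (1 + 0.0667926) = 2 ÷ 1.0667926 = 1.8747787.
Hence ρ(B_{ω*}) = 1.8747787 − 1 = 0.8747787.
m ≥ 5·ln10 / (−ln 0.8747787) = 86.056; smallest integer m = 87.

m = 87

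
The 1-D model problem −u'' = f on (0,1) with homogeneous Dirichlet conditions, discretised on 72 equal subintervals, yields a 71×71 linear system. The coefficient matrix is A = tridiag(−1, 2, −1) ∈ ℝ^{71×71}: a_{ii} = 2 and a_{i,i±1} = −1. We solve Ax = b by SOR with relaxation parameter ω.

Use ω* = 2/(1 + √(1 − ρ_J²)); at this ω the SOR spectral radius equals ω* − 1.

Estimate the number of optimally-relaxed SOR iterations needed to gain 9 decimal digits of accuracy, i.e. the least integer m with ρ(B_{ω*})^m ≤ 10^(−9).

m = 238

½·tridiag(1,0,1) at n=71: λ_k = cos(kπ/72); max |λ| at k=1 ⇒ ρ_J = cos(π/72) ≈ 0.9990482.
√(1−ρ_J²) simplifies to sin(π/72) = 0.0436194.
Young: ω* = 2/(1+√(1−ρ_J²)) = 2/(1+0.0436194) = 2/1.0436194 = 1.9164075.
At ω = 1.9164075 every |λ(B_ω)| = ω−1, so ρ_SOR = 0.9164075.
For 9 digits: m = 9·ln10 / (−ln 0.9164075) = 20.7233/0.0872941 = 237.396; round up → m = 238.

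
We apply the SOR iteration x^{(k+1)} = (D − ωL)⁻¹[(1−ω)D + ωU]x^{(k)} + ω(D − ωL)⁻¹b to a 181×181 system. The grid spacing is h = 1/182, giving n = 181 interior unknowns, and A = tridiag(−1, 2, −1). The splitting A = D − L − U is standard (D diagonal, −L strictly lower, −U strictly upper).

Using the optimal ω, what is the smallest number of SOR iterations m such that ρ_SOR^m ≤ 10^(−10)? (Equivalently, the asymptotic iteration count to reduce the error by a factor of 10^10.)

ρ_J = max_k |cos(kπ/182)| = cos(π/182) = 0.9998510
√(1 − cos²(π/182)) = sin(π/182) ≈ 0.0172606.
Young: ω* = 2/(1+√(1−ρ_J²)) = 2/(1+0.0172606) = 2/1.0172606 = 1.9660645.
and ρ(B_{ω*}) = 1.9660645 − 1 = 0.9660645.
For 10 digits: m = 10·ln10 / (−ln 0.9660645) = 23.0259/0.0345247 = 666.940; round up → m = 667.

m = 667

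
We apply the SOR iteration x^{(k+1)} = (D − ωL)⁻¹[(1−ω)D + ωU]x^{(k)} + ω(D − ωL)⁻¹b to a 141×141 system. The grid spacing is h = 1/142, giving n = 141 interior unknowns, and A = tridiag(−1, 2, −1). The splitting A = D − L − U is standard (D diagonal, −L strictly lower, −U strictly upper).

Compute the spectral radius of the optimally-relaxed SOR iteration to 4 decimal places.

ρ_SOR = 0.9567

ρ_J = max_k |cos(kπ/142)| = cos(π/142) = 0.9998
√(1−ρ_J²) = |sin(π/142)| = 0.02212
[ω*] 2 ÷ (1 + 0.02212) = 2 ÷ 1.02212 = 1.9567.
and ρ(B_{ω*}) = 1.9567 − 1 = 0.9567.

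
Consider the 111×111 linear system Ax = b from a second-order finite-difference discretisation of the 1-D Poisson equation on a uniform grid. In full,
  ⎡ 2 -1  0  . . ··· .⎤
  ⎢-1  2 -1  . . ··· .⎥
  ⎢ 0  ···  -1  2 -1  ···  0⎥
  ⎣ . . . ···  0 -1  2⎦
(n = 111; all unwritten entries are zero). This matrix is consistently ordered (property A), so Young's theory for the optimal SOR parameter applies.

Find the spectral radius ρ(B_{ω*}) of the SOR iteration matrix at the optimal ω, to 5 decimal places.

B_J for the 111×111 system has eigenvalues cos(kπ/112); ρ_J = cos(π/112) = 0.99961.
√(1−ρ_J²) = |sin(π/112)| = 0.028046
ω* = 2/(1+0.028046) = 1.94544
ρ_SOR = ω* − 1 = 1.94544 − 1 = 0.94544.

ρ_SOR = 0.94544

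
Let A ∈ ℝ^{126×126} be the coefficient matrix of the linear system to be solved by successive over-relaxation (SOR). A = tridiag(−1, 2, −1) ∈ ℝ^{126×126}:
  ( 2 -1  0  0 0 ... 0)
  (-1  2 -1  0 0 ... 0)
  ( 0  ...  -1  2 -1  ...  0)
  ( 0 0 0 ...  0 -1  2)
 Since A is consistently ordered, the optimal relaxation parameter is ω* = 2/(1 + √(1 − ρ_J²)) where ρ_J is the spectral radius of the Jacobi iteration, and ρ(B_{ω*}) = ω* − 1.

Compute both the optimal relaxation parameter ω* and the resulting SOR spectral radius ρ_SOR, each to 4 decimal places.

ω* = 1.9517, ρ_SOR = 0.9517

n=126: λ(B_J) = 1 − λ(A)/2 = cos(kπ/127); k=1 gives ρ_J = 0.9997.
√(1 − cos²(π/127)) = sin(π/127) ≈ 0.02473.
ω* = 2/(1+0.02473) = 1.9517
[ρ_SOR] ω* − 1 = 0.9517.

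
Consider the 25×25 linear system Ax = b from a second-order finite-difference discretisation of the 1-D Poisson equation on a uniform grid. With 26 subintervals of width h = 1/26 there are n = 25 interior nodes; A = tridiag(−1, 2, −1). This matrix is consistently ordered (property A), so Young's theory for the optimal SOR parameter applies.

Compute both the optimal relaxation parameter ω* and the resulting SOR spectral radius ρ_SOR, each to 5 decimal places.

ω* = 1.78486, ρ_SOR = 0.78486

B_J for the 25×25 system has eigenvalues cos(kπ/26); ρ_J = cos(π/26) = 0.99271.
√(1 − cos²(π/26)) = sin(π/26) ≈ 0.120537.
[ω*] 2 ÷ (1 + 0.120537) = 2 ÷ 1.120537 = 1.78486.
[ρ_SOR] ω* − 1 = 0.78486.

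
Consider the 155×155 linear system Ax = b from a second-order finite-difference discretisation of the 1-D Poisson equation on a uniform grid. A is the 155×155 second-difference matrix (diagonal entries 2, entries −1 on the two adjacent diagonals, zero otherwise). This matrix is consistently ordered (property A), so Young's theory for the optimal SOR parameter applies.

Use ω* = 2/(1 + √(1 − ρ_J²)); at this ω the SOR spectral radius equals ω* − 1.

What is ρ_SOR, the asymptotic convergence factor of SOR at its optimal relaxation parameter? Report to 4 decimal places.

n=155: λ(B_J) = 1 − λ(A)/2 = cos(kπ/156); k=1 gives ρ_J = 0.9998.
1 − cos²(π/156) = sin²(π/156) ⇒ √(1−ρ_J²) = sin(π/156) = 0.02014.
Young: ω* = 2/(1+√(1−ρ_J²)) = 2/(1+0.02014) = 2/1.02014 = 1.9605.
[ρ_SOR] ω* − 1 = 0.9605.

ρ_SOR = 0.9605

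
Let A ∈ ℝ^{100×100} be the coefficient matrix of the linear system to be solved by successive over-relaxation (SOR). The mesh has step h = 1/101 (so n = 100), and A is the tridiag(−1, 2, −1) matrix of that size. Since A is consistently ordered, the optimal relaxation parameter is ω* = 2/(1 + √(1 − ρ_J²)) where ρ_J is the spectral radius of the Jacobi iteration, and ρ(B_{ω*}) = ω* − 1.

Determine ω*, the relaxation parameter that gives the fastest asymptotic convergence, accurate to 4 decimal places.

spectrum of D⁻¹(L+U) = {cos(kπ/101) : 1≤k≤100}; ρ_J = cos(π/101) = 0.9995.
√(1−ρ_J²) = |sin(π/101)| = 0.03110
ω* = 2/(1 + 0.03110) = 2/1.03110 = 1.9397.
[ρ_SOR] ω* − 1 = 0.9397.

ω* = 1.9397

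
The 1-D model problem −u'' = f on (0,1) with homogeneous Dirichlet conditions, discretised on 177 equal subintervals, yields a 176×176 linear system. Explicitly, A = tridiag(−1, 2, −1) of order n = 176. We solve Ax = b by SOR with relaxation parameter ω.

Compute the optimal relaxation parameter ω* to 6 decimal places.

[ρ_J] n=176: ρ(B_J) = cos(π/(n+1)) = cos(π/177) = 0.999842.
root = sin(π/177) = 0.0177482  (since 1−cos² = sin²).
[ω*] 2 ÷ (1 + 0.0177482) = 2 ÷ 1.0177482 = 1.965123.
ρ_SOR = ω* − 1 ≈ 0.965123.

ω* = 1.965123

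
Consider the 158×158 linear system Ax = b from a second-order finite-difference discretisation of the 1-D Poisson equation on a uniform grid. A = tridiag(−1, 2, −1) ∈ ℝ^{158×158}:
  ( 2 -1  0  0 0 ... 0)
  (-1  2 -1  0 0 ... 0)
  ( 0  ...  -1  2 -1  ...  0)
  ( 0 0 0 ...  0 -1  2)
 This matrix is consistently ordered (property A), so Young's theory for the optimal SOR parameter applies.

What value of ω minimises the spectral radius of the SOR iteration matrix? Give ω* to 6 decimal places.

ω* = 1.961251

With n=158, ρ(Jacobi) = cos(π/159) = 0.999805.
√(1−ρ_J²) = |sin(π/159)| = 0.0197572
ω* = 2 / (1 + 0.0197572) = 2 / 1.0197572 ≈ 1.961251.
ρ_SOR = ω* − 1 = 1.961251 − 1 = 0.961251.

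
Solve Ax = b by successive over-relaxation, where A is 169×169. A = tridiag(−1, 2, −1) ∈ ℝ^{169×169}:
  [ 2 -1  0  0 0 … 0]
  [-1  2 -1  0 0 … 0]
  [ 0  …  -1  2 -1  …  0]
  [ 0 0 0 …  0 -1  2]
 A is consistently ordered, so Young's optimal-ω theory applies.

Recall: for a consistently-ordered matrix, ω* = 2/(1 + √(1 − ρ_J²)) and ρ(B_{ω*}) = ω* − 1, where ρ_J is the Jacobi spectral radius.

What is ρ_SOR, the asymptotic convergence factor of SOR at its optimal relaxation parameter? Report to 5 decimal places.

ρ_SOR = 0.96371

With n=169, ρ(Jacobi) = cos(π/170) = 0.99983.
√(1−ρ_J²) = |sin(π/170)| = 0.018479
ω* = 2 / (1 + 0.018479) = 2 / 1.018479 ≈ 1.96371.
ρ(B_{ω*}) = ω*−1 = 0.96371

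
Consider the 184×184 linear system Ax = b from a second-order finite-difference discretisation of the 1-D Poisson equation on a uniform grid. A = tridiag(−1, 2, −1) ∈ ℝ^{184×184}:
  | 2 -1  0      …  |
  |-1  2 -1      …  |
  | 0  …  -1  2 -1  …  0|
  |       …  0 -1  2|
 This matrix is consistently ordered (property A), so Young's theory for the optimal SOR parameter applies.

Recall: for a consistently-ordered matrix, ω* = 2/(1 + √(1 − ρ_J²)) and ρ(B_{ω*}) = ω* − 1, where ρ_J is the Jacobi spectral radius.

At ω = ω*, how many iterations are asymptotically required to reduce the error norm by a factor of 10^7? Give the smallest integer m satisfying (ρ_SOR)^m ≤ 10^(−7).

With n=184, ρ(Jacobi) = cos(π/185) = 0.9998558.
√(1−ρ_J²) simplifies to sin(π/185) = 0.0169808.
ω* = 2/(1 + 0.0169808) = 2/1.0169808 = 1.9666055.
At ω = 1.9666055 every |λ(B_ω)| = ω−1, so ρ_SOR = 0.9666055.
m ≥ 7·ln10 / (−ln 0.9666055) = 474.553; smallest integer m = 475.

m = 475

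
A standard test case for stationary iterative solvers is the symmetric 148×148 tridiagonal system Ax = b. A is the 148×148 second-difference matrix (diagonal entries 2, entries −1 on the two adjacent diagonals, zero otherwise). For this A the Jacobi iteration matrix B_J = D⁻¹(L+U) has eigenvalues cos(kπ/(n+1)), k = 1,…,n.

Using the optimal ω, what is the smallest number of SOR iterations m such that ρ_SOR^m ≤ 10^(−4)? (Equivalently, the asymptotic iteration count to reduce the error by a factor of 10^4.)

m = 219

B_J for the 148×148 system has eigenvalues cos(kπ/149); ρ_J = cos(π/149) = 0.9997777.
root = sin(π/149) = 0.0210830  (since 1−cos² = sin²).
ω* = 2 / (1 + 0.0210830) = 2 / 1.0210830 ≈ 1.9587046.
ρ_SOR = ω* − 1 = 1.9587046 − 1 = 0.9587046.
ρ_SOR^m ≤ 10^(−4) ⇔ m ≥ 4·ln10/(−ln 0.9587046) = 9.21034/0.0421723 = 218.398; m = ⌈218.398⌉ = 219.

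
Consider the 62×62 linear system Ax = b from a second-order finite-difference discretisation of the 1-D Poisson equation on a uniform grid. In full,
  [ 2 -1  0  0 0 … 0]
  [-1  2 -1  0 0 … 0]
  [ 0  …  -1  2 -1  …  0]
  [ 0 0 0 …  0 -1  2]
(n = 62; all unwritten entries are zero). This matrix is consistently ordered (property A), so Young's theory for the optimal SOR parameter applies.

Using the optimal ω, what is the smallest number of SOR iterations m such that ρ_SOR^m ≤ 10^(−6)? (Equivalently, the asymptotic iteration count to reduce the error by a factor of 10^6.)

m = 139

[ρ_J] n=62: ρ(B_J) = cos(π/(n+1)) = cos(π/63) = 0.9987569.
root = sin(π/63) = 0.0498459  (since 1−cos² = sin²).
Young: ω* = 2/(1+√(1−ρ_J²)) = 2/(1+0.0498459) = 2/1.0498459 = 1.9050415.
ρ_SOR = ω* − 1 ≈ 0.9050415.
(0.9050415)^m ≤ 10^{−6}  ⇒  m·ln(0.9050415) ≤ −6·ln10  ⇒  m ≥ 138.467  ⇒  m = 139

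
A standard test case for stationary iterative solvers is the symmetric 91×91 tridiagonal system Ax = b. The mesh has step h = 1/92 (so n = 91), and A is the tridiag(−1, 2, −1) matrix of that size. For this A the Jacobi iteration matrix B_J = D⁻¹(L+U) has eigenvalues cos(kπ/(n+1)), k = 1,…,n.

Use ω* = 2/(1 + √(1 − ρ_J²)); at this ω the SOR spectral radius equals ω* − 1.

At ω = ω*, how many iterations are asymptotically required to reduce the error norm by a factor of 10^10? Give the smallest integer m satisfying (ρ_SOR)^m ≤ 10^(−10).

m = 338

spectrum of D⁻¹(L+U) = {cos(kπ/92) : 1≤k≤91}; ρ_J = cos(π/92) = 0.9994170.
√(1−ρ_J²) = |sin(π/92)| = 0.0341411
Then 2/(1+√(1−ρ_J²)) = 2/(1+0.0341411); ω* = 2/1.0341411 = 1.9339721.
ρ_SOR = ω* − 1 ≈ 0.9339721.
ρ_SOR^m ≤ 10^(−10) ⇔ m ≥ 10·ln10/(−ln 0.9339721) = 23.0259/0.0683087 = 337.086; m = ⌈337.086⌉ = 338.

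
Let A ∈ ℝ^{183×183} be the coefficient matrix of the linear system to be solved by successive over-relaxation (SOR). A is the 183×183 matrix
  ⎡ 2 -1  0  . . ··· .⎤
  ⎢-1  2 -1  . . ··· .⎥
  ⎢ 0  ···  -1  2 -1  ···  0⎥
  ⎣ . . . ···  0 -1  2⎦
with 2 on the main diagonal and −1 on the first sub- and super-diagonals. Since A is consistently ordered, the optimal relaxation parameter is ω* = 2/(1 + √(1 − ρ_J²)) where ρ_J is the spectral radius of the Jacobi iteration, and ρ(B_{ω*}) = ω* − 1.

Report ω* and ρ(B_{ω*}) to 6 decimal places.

With n=183, ρ(Jacobi) = cos(π/184) = 0.999854.
root = sin(π/184) = 0.0170730  (since 1−cos² = sin²).
[ω*] 2 ÷ (1 + 0.0170730) = 2 ÷ 1.0170730 = 1.966427.
At ω = 1.966427 every |λ(B_ω)| = ω−1, so ρ_SOR = 0.966427.

ω* = 1.966427, ρ_SOR = 0.966427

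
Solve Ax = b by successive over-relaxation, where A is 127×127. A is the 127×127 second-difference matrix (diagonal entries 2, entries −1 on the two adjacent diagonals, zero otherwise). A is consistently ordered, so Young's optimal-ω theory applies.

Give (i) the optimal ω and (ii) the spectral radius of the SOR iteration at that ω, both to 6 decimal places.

ω* = 1.952093, ρ_SOR = 0.952093

spectrum of D⁻¹(L+U) = {cos(kπ/128) : 1≤k≤127}; ρ_J = cos(π/128) = 0.999699.
√(1−ρ_J²) simplifies to sin(π/128) = 0.0245412.
ω* = 2/(1 + 0.0245412) = 2/1.0245412 = 1.952093.
[ρ_SOR] ω* − 1 = 0.952093.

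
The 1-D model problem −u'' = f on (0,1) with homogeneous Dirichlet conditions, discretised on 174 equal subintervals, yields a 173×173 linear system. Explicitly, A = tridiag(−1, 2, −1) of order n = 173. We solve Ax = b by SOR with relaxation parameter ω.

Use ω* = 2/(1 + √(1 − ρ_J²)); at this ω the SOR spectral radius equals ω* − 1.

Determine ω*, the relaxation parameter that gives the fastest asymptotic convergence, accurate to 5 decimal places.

B_J for the 173×173 system has eigenvalues cos(kπ/174); ρ_J = cos(π/174) = 0.99984.
1 − cos²(π/174) = sin²(π/174) ⇒ √(1−ρ_J²) = sin(π/174) = 0.018054.
Then 2/(1+√(1−ρ_J²)) = 2/(1+0.018054); ω* = 2/1.018054 = 1.96453.
Hence ρ(B_{ω*}) = 1.96453 − 1 = 0.96453.

ω* = 1.96453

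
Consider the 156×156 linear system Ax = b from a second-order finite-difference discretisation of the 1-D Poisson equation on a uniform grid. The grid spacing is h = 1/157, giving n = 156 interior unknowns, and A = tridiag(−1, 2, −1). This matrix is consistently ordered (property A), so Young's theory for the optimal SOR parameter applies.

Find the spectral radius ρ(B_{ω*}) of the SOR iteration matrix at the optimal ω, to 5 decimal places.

[ρ_J] n=156: ρ(B_J) = cos(π/(n+1)) = cos(π/157) = 0.99980.
root = sin(π/157) = 0.020009  (since 1−cos² = sin²).
So ω* = 2/1.020009 = 1.96077 (Young).
ρ(B_{ω*}) = ω*−1 = 0.96077

ρ_SOR = 0.96077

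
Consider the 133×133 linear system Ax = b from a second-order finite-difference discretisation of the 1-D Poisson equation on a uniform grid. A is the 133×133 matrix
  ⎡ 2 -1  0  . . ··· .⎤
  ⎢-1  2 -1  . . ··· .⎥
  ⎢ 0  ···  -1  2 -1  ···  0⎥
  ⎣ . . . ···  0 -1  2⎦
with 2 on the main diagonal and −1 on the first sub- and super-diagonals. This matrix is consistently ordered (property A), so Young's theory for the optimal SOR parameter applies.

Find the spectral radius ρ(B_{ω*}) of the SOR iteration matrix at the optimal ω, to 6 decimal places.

ρ_J = max_k |cos(kπ/134)| = cos(π/134) = 0.999725
√(1−ρ_J²) = |sin(π/134)| = 0.0234426
So ω* = 2/1.0234426 = 1.954189 (Young).
and ρ(B_{ω*}) = 1.954189 − 1 = 0.954189.

ρ_SOR = 0.954189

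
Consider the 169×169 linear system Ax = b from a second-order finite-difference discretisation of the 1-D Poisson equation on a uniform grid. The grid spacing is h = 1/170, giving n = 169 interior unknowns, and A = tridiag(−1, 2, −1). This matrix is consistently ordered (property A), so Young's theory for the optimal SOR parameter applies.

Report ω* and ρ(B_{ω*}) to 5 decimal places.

[ρ_J] n=169: ρ(B_J) = cos(π/(n+1)) = cos(π/170) = 0.99983.
root = sin(π/170) = 0.018479  (since 1−cos² = sin²).
So ω* = 2/1.018479 = 1.96371 (Young).
[ρ_SOR] ω* − 1 = 0.96371.

ω* = 1.96371, ρ_SOR = 0.96371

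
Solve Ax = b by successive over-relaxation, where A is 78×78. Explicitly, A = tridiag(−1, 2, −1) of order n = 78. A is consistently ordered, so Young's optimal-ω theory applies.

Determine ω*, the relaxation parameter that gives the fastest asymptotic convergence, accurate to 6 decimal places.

ρ_J = max_k |cos(kπ/79)| = cos(π/79) = 0.999209
1 − cos²(π/79) = sin²(π/79) ⇒ √(1−ρ_J²) = sin(π/79) = 0.0397565.
Then 2/(1+√(1−ρ_J²)) = 2/(1+0.0397565); ω* = 2/1.0397565 = 1.923527.
At ω = 1.923527 every |λ(B_ω)| = ω−1, so ρ_SOR = 0.923527.

ω* = 1.923527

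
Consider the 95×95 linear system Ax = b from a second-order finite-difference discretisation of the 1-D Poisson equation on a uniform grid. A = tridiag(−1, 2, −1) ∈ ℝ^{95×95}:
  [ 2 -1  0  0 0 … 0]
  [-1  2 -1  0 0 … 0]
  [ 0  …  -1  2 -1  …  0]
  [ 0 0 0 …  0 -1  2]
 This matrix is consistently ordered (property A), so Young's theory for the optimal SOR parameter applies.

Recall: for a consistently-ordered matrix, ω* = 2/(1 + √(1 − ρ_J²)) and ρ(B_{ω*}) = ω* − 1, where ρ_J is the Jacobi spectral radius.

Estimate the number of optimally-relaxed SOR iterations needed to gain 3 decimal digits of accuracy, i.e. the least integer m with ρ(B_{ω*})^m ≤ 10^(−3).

m = 106

With n=95, ρ(Jacobi) = cos(π/96) = 0.9994646.
√(1−ρ_J²) simplifies to sin(π/96) = 0.0327191.
Young: ω* = 2/(1+√(1−ρ_J²)) = 2/(1+0.0327191) = 2/1.0327191 = 1.9366350.
ρ_SOR = ω* − 1 = 1.9366350 − 1 = 0.9366350.
ρ_SOR^m ≤ 10^(−3) ⇔ m ≥ 3·ln10/(−ln 0.9366350) = 6.90776/0.0654616 = 105.524; m = ⌈105.524⌉ = 106.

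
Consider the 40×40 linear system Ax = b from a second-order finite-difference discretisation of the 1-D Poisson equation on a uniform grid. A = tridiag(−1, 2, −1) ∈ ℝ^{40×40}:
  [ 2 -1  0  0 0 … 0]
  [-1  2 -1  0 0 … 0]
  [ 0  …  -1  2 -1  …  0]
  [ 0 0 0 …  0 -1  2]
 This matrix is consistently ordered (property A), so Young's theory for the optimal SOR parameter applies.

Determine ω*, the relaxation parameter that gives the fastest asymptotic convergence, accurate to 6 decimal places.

½·tridiag(1,0,1) at n=40: λ_k = cos(kπ/41); max |λ| at k=1 ⇒ ρ_J = cos(π/41) ≈ 0.997066.
√(1−ρ_J²) = |sin(π/41)| = 0.0765493
Then 2/(1+√(1−ρ_J²)) = 2/(1+0.0765493); ω* = 2/1.0765493 = 1.857788.
and ρ(B_{ω*}) = 1.857788 − 1 = 0.857788.

ω* = 1.857788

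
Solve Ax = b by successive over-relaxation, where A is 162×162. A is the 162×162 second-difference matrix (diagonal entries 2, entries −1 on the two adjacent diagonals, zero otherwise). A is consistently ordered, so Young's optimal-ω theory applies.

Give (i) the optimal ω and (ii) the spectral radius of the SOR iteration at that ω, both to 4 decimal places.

With n=162, ρ(Jacobi) = cos(π/163) = 0.9998.
root = sin(π/163) = 0.01927  (since 1−cos² = sin²).
So ω* = 2/1.01927 = 1.9622 (Young).
and ρ(B_{ω*}) = 1.9622 − 1 = 0.9622.

ω* = 1.9622, ρ_SOR = 0.9622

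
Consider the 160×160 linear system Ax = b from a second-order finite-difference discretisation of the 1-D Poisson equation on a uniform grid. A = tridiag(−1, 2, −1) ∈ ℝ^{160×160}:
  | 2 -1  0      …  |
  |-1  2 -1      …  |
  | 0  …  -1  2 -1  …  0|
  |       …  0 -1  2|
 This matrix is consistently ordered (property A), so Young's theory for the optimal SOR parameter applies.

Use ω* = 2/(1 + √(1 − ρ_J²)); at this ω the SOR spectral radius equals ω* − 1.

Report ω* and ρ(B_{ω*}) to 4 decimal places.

With n=160, ρ(Jacobi) = cos(π/161) = 0.9998.
1 − cos²(π/161) = sin²(π/161) ⇒ √(1−ρ_J²) = sin(π/161) = 0.01951.
Young: ω* = 2/(1+√(1−ρ_J²)) = 2/(1+0.01951) = 2/1.01951 = 1.9617.
and ρ(B_{ω*}) = 1.9617 − 1 = 0.9617.

ω* = 1.9617, ρ_SOR = 0.9617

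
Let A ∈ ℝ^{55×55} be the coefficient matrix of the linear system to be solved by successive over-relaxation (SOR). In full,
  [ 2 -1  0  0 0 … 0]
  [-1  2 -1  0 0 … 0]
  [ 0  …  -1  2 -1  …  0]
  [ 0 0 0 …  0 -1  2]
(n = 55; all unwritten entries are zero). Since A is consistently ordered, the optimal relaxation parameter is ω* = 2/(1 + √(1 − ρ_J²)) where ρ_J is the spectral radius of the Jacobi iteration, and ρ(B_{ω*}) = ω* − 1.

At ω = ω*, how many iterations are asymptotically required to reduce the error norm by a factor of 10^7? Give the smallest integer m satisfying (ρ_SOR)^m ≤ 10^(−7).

ρ_J = max_k |cos(kπ/56)| = cos(π/56) = 0.9984268
√(1−ρ_J²) = |sin(π/56)| = 0.0560704
Young: ω* = 2/(1+√(1−ρ_J²)) = 2/(1+0.0560704) = 2/1.0560704 = 1.8938131.
At ω = 1.8938131 every |λ(B_ω)| = ω−1, so ρ_SOR = 0.8938131.
m ≥ 7·ln10 / (−ln 0.8938131) = 143.580; smallest integer m = 144.

m = 144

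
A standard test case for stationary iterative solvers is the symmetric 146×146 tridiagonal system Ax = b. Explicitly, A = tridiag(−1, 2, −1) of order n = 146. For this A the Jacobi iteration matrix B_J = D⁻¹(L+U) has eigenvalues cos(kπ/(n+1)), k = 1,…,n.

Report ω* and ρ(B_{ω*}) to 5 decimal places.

ω* = 1.95815, ρ_SOR = 0.95815

spectrum of D⁻¹(L+U) = {cos(kπ/147) : 1≤k≤146}; ρ_J = cos(π/147) = 0.99977.
√(1 − cos²(π/147)) = sin(π/147) ≈ 0.021370.
Then 2/(1+√(1−ρ_J²)) = 2/(1+0.021370); ω* = 2/1.021370 = 1.95815.
ρ_SOR = ω* − 1 ≈ 0.95815.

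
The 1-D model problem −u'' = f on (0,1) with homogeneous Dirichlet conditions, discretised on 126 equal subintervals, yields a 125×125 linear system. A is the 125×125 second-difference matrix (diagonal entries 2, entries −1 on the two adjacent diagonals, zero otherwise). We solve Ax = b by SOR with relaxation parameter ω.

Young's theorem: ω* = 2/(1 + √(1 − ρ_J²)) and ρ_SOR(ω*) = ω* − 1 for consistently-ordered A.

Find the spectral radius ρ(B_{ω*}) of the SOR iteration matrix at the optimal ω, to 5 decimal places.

½·tridiag(1,0,1) at n=125: λ_k = cos(kπ/126); max |λ| at k=1 ⇒ ρ_J = cos(π/126) ≈ 0.99969.
1 − cos²(π/126) = sin²(π/126) ⇒ √(1−ρ_J²) = sin(π/126) = 0.024931.
So ω* = 2/1.024931 = 1.95135 (Young).
ρ_SOR = ω* − 1 ≈ 0.95135.

ρ_SOR = 0.95135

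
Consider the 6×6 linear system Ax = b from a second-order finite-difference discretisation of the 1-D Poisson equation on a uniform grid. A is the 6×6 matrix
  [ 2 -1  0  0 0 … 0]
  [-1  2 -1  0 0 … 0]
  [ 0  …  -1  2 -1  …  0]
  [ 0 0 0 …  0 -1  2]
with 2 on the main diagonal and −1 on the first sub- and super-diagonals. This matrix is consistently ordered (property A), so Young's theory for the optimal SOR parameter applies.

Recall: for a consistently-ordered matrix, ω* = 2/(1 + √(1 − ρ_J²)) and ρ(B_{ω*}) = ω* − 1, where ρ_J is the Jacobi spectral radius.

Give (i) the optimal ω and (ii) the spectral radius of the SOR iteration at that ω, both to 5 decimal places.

B_J for the 6×6 system has eigenvalues cos(kπ/7); ρ_J = cos(π/7) = 0.90097.
root = sin(π/7) = 0.433884  (since 1−cos² = sin²).
[ω*] 2 ÷ (1 + 0.433884) = 2 ÷ 1.433884 = 1.39481.
ρ_SOR = ω* − 1 ≈ 0.39481.

ω* = 1.39481, ρ_SOR = 0.39481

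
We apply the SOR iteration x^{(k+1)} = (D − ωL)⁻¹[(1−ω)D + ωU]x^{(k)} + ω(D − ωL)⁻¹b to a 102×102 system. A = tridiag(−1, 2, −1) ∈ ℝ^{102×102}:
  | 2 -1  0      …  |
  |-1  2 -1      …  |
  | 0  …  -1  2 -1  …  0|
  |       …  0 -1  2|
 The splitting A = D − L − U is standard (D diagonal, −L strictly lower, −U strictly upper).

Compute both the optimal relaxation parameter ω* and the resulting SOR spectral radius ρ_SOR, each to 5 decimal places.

B_J for the 102×102 system has eigenvalues cos(kπ/103); ρ_J = cos(π/103) = 0.99953.
√(1−ρ_J²) simplifies to sin(π/103) = 0.030496.
[ω*] 2 ÷ (1 + 0.030496) = 2 ÷ 1.030496 = 1.94081.
ρ(B_{ω*}) = ω*−1 = 0.94081

ω* = 1.94081, ρ_SOR = 0.94081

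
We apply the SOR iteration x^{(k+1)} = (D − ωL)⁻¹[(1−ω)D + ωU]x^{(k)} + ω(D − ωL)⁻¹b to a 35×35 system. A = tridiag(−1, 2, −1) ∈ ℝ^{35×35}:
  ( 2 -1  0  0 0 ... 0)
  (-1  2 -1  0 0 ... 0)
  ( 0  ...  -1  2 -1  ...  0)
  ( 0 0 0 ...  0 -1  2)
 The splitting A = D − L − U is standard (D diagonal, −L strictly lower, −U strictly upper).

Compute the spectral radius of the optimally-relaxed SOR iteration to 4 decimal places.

B_J for the 35×35 system has eigenvalues cos(kπ/36); ρ_J = cos(π/36) = 0.9962.
root = sin(π/36) = 0.08716  (since 1−cos² = sin²).
ω* = 2 / (1 + 0.08716) = 2 / 1.08716 ≈ 1.8397.
[ρ_SOR] ω* − 1 = 0.8397.

ρ_SOR = 0.8397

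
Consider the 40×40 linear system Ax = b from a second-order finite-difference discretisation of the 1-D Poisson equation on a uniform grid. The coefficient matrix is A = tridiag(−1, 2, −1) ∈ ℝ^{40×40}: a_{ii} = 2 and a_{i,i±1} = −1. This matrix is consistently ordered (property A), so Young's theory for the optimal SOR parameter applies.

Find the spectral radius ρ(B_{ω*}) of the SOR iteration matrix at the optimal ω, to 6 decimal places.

ρ_SOR = 0.857788

With n=40, ρ(Jacobi) = cos(π/41) = 0.997066.
√(1−ρ_J²) simplifies to sin(π/41) = 0.0765493.
Young: ω* = 2/(1+√(1−ρ_J²)) = 2/(1+0.0765493) = 2/1.0765493 = 1.857788.
At ω = 1.857788 every |λ(B_ω)| = ω−1, so ρ_SOR = 0.857788.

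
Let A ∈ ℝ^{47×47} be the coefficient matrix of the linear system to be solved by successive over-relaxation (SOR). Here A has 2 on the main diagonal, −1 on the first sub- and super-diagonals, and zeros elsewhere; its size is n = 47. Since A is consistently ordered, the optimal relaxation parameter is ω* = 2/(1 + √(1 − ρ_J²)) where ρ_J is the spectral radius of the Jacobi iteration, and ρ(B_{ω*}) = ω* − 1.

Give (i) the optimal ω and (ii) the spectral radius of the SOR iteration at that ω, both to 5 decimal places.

B_J for the 47×47 system has eigenvalues cos(kπ/48); ρ_J = cos(π/48) = 0.99786.
√(1 − cos²(π/48)) = sin(π/48) ≈ 0.065403.
So ω* = 2/1.065403 = 1.87722 (Young).
ρ(B_{ω*}) = ω*−1 = 0.87722

ω* = 1.87722, ρ_SOR = 0.87722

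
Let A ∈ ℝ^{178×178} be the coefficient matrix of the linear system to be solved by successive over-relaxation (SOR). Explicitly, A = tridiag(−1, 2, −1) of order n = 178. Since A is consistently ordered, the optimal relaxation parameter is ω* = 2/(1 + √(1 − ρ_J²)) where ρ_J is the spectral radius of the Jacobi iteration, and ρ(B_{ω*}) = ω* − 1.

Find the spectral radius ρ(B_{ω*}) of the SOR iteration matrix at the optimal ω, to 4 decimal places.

B_J for the 178×178 system has eigenvalues cos(kπ/179); ρ_J = cos(π/179) = 0.9998.
root = sin(π/179) = 0.01755  (since 1−cos² = sin²).
ω* = 2/(1+0.01755) = 1.9655
ρ_SOR = ω* − 1 ≈ 0.9655.

ρ_SOR = 0.9655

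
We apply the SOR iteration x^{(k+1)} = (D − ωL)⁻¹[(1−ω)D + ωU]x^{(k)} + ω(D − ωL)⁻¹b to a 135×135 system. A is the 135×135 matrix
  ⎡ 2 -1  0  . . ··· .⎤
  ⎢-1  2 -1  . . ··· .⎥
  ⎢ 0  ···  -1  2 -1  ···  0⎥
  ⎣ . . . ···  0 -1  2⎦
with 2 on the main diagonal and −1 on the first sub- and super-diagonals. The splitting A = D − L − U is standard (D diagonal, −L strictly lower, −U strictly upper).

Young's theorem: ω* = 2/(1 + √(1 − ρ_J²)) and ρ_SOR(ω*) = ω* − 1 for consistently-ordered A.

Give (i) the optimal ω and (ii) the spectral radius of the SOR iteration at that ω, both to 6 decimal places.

ω* = 1.954847, ρ_SOR = 0.954847

n=135: λ(B_J) = 1 − λ(A)/2 = cos(kπ/136); k=1 gives ρ_J = 0.999733.
1 − cos²(π/136) = sin²(π/136) ⇒ √(1−ρ_J²) = sin(π/136) = 0.0230979.
Young: ω* = 2/(1+√(1−ρ_J²)) = 2/(1+0.0230979) = 2/1.0230979 = 1.954847.
ρ(B_{ω*}) = ω*−1 = 0.954847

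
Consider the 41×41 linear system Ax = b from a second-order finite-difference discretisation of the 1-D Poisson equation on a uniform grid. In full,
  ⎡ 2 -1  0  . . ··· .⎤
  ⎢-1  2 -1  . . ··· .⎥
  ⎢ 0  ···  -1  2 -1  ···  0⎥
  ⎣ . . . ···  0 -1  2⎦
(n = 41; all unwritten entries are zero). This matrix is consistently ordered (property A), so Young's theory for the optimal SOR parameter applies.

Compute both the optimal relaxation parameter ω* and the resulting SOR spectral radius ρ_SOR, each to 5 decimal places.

ω* = 1.86093, ρ_SOR = 0.86093

n=41: λ(B_J) = 1 − λ(A)/2 = cos(kπ/42); k=1 gives ρ_J = 0.99720.
root = sin(π/42) = 0.074730  (since 1−cos² = sin²).
ω* = 2/(1 + 0.074730) = 2/1.074730 = 1.86093.
[ρ_SOR] ω* − 1 = 0.86093.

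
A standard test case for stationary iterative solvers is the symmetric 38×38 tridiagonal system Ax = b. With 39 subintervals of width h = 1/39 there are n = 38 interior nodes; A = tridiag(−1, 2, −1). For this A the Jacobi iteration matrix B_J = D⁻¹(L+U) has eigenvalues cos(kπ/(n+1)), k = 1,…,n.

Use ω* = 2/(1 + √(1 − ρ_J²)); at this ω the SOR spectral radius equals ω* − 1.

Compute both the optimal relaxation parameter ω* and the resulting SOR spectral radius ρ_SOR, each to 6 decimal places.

ω* = 1.851052, ρ_SOR = 0.851052

spectrum of D⁻¹(L+U) = {cos(kπ/39) : 1≤k≤38}; ρ_J = cos(π/39) = 0.996757.
√(1−ρ_J²) simplifies to sin(π/39) = 0.0804666.
So ω* = 2/1.0804666 = 1.851052 (Young).
Hence ρ(B_{ω*}) = 1.851052 − 1 = 0.851052.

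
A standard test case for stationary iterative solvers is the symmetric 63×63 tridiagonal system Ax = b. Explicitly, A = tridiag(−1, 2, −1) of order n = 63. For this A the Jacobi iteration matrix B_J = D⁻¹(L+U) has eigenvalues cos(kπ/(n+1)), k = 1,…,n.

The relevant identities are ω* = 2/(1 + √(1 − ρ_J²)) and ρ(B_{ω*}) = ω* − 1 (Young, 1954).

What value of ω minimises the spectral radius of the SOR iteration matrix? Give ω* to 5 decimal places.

With n=63, ρ(Jacobi) = cos(π/64) = 0.99880.
1 − cos²(π/64) = sin²(π/64) ⇒ √(1−ρ_J²) = sin(π/64) = 0.049068.
So ω* = 2/1.049068 = 1.90645 (Young).
Hence ρ(B_{ω*}) = 1.90645 − 1 = 0.90645.

ω* = 1.90645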